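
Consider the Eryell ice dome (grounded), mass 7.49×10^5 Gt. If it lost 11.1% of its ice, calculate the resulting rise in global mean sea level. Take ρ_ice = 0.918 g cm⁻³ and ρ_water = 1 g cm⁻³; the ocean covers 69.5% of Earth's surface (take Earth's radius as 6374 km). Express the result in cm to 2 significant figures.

Eryell: 0.111 × 7.49×10^5 Gt = 8.314×10^16 kg; dividing by ρ_w = 1 g cm⁻³ = 1000 kg m⁻³ gives 8.314×10^13 m³ of water.
Spread over 3.55×10^14 m² of ocean, Δh = 8.314×10^13 / 3.55×10^14 = 0.234 m = 23 cm.

≈ 23 cm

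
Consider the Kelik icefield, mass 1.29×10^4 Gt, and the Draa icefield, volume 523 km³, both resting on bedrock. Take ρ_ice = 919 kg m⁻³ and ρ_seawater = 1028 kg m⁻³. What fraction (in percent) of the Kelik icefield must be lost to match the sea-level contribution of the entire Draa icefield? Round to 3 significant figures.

Equal sea-level rise means equal mass of meltwater, i.e. equal mass of ice lost.
Ice mass of Draa: 4.806×10^14 kg; ice mass of Kelik: 1.290×10^16 kg.
Fraction required = 4.806×10^14 / 1.290×10^16 = 0.0373 → 3.73 %.

≈ 3.73 %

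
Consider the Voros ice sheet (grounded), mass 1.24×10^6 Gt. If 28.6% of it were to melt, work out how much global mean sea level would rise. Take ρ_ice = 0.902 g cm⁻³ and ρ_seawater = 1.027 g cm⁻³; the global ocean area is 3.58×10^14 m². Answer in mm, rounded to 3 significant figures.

≈ 965 mm

Voros: 0.286 × 1.24×10^6 Gt = 3.546×10^17 kg; dividing by ρ_w = 1.027 g cm⁻³ = 1027 kg m⁻³ gives 3.453×10^14 m³ of water.
Spread over 3.58×10^14 m² of ocean, Δh = 3.453×10^14 / 3.58×10^14 = 0.965 m = 965 mm.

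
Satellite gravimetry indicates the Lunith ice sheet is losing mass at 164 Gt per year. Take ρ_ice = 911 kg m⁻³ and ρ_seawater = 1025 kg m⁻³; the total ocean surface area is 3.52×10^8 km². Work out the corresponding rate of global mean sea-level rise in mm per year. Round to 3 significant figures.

≈ 0.455 mm/yr

ρ_w = 1025 kg m⁻³. Annual water volume added = 164 Gt / ρ_w = 1.640×10^14 kg / 1025 kg m⁻³ = 1.600×10^11 m³.
Δh per year = 1.600×10^11 / 3.52×10^14 = 4.55×10^-4 m = 0.455 mm.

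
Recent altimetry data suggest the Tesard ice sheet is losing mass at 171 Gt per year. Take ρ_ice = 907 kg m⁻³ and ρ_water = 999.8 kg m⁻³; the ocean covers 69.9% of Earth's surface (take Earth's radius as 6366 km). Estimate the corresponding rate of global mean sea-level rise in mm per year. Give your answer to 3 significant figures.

ρ_w = 999.8 kg m⁻³. Annual water volume added = 171 Gt / ρ_w = 1.710×10^14 kg / 999.8 kg m⁻³ = 1.710×10^11 m³.
Δh per year = 1.710×10^11 / 3.56×10^14 = 4.80×10^-4 m = 0.480 mm.

≈ 0.480 mm/yr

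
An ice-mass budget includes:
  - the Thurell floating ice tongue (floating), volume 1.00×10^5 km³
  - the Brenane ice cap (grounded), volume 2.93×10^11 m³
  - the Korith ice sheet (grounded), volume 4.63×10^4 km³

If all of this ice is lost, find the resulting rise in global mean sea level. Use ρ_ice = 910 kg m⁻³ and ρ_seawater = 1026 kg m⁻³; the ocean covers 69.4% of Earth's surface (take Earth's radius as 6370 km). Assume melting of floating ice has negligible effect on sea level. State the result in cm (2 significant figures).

≈ 12 cm

The Thurell floating ice tongue is floating and already displaces its own weight of water, so its melt adds essentially nothing to sea level.
Brenane: 2.93×10^11 m³ × (910/1026) = 2.599×10^11 m³ of water.
Korith: 4.63×10^4 km³ × (910/1026) = 4.107×10^4 km³ of water.
Total added water ≈ 4.133×10^13 m³ over 3.54×10^14 m² → Δh = 0.117 m = 12 cm.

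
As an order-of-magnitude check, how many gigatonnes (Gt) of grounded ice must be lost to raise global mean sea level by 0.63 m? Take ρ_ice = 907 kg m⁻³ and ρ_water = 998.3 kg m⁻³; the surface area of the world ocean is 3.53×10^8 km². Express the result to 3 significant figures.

≈ 2.22×10^5 Gt

Required water volume = Δh × A = 0.63 m × 3.53×10^14 m² = 2.224×10^14 m³.
ρ_w = 998.3 kg m⁻³, so the mass of water = 2.224×10^14 m³ × 998.3 kg m⁻³ = 2.220×10^17 kg = 2.22×10^5 Gt (and the same mass of ice, by conservation).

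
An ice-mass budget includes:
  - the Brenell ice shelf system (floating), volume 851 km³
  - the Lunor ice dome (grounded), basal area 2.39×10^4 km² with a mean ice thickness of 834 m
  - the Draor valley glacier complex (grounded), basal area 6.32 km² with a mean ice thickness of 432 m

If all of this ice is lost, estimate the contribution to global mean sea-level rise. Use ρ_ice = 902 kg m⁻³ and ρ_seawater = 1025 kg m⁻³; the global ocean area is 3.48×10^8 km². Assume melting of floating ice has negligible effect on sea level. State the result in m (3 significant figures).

The Brenell ice shelf system is floating and already displaces its own weight of water, so its melt adds essentially nothing to sea level.
Lunor: ice volume = 2.39×10^4 km² × 834 m = 1.993×10^4 km³; 1.993×10^4 × (902/1025) = 1.754×10^4 km³ of water.
Draor: ice volume = 6.32 km² × 432 m = 2.730 km³; 2.730 × (902/1025) = 2.403 km³ of water.
Total added water ≈ 1.754×10^13 m³ over 3.48×10^14 m² → Δh = 0.0504 m.

≈ 0.0504 m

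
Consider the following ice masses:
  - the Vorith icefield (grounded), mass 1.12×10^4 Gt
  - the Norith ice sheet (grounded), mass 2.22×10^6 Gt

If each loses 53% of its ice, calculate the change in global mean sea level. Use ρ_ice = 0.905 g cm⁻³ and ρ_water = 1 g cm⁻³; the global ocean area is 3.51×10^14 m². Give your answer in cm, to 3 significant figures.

≈ 337 cm

Vorith: 0.53 × 1.12×10^4 Gt = 5.936×10^15 kg; dividing by ρ_w = 1 g cm⁻³ = 1000 kg m⁻³ gives 5.936×10^12 m³ of water.
Norith: 0.53 × 2.22×10^6 Gt = 1.177×10^18 kg; dividing by ρ_w = 1000 kg m⁻³ gives 1.177×10^15 m³ of water.
Total added water ≈ 1.183×10^15 m³ over 3.51×10^14 m² → Δh = 3.37 m = 337 cm.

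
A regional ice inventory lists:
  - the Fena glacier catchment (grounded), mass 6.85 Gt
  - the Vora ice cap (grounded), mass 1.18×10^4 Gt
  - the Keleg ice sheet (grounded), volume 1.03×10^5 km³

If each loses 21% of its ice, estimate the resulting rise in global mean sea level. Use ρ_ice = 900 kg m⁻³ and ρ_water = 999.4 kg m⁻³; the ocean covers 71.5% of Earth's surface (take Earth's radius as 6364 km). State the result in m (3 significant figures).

Fena: 0.21 × 6.85 Gt = 1.438×10^12 kg; dividing by ρ_w = 999.4 kg m⁻³ gives 1.439×10^9 m³ of water.
Vora: 0.21 × 1.18×10^4 Gt = 2.478×10^15 kg; dividing by ρ_w = 999.4 kg m⁻³ gives 2.479×10^12 m³ of water.
Keleg: 0.21 × 1.03×10^5 km³ × (900/999.4) = 1.948×10^4 km³ of water.
Total added water ≈ 2.196×10^13 m³ over 3.64×10^14 m² → Δh = 0.0603 m.

≈ 0.0603 m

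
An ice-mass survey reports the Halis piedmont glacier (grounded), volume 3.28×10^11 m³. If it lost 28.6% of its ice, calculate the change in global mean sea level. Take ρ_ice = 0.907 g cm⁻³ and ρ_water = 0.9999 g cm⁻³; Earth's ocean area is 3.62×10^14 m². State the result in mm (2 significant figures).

Halis: 0.286 × 3.28×10^11 m³ × (907/999.9) = 8.509×10^10 m³ of water.
Spread over 3.62×10^14 m² of ocean, Δh = 8.509×10^10 / 3.62×10^14 = 2.35×10^-4 m = 0.24 mm.

≈ 0.24 mm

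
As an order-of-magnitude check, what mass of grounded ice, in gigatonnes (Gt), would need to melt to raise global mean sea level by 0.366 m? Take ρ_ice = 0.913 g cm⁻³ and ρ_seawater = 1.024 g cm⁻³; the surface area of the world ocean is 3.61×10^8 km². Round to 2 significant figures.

Required water volume = Δh × A = 0.366 m × 3.61×10^14 m² = 1.321×10^14 m³.
ρ_w = 1.024 g cm⁻³ = 1024 kg m⁻³, so the mass of water = 1.321×10^14 m³ × 1024 kg m⁻³ = 1.353×10^17 kg = 1.4×10^5 Gt (and the same mass of ice, by conservation).

≈ 1.4×10^5 Gt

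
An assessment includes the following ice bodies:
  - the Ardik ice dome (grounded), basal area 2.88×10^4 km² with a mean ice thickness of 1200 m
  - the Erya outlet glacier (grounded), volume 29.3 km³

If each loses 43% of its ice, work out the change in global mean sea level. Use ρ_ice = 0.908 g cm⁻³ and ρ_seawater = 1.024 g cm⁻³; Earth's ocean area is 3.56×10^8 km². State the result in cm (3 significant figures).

≈ 3.70 cm

Ardik: ice volume = 2.88×10^4 km² × 1200 m = 3.456×10^4 km³; 0.43 × 3.456×10^4 × (908/1024) = 1.318×10^4 km³ of water.
Erya: 0.43 × 29.3 km³ × (908/1024) = 11.17 km³ of water.
Total added water ≈ 1.319×10^13 m³ over 3.56×10^14 m² → Δh = 0.0370 m = 3.70 cm.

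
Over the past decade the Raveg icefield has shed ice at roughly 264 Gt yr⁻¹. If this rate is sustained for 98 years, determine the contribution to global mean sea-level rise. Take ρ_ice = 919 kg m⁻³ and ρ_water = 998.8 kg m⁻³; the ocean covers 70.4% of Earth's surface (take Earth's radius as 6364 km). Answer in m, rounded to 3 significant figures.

Total mass lost = 264 Gt/yr × 98 yr = 2.587×10^4 Gt = 2.587×10^16 kg.
ρ_w = 998.8 kg m⁻³, so water volume = 2.587×10^16 / 998.8 = 2.590×10^13 m³.
Δh = 2.590×10^13 / 3.58×10^14 = 0.0723 m.

≈ 0.0723 m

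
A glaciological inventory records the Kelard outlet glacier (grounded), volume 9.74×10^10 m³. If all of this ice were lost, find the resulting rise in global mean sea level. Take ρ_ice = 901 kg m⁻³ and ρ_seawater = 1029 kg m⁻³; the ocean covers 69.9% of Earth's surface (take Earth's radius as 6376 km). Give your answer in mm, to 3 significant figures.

≈ 0.239 mm

Kelard: 9.74×10^10 m³ × (901/1029) = 8.528×10^10 m³ of water.
Spread over 3.57×10^14 m² of ocean, Δh = 8.528×10^10 / 3.57×10^14 = 2.39×10^-4 m = 0.239 mm.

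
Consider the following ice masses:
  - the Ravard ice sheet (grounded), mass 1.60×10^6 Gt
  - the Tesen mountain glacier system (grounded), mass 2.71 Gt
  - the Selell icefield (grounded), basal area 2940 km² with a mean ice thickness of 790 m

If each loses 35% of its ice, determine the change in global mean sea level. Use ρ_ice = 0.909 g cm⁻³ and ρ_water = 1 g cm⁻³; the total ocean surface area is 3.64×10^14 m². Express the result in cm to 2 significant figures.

≈ 150 cm

Ravard: 0.35 × 1.60×10^6 Gt = 5.600×10^17 kg; dividing by ρ_w = 1 g cm⁻³ = 1000 kg m⁻³ gives 5.600×10^14 m³ of water.
Tesen: 0.35 × 2.71 Gt = 9.485×10^11 kg; dividing by ρ_w = 1000 kg m⁻³ gives 9.485×10^8 m³ of water.
Selell: ice volume = 2940 km² × 790 m = 2323 km³; 0.35 × 2323 × (909/1000) = 738.9 km³ of water.
Total added water ≈ 5.607×10^14 m³ over 3.64×10^14 m² → Δh = 1.54 m = 150 cm.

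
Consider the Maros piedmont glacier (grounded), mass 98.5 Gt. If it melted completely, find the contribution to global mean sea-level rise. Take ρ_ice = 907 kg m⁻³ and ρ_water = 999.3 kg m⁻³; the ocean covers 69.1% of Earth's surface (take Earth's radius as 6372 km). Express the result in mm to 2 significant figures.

≈ 0.28 mm

Maros: 98.5 Gt = 9.850×10^13 kg; dividing by ρ_w = 999.3 kg m⁻³ gives 9.857×10^10 m³ of water.
Spread over 3.53×10^14 m² of ocean, Δh = 9.857×10^10 / 3.53×10^14 = 2.80×10^-4 m = 0.28 mm.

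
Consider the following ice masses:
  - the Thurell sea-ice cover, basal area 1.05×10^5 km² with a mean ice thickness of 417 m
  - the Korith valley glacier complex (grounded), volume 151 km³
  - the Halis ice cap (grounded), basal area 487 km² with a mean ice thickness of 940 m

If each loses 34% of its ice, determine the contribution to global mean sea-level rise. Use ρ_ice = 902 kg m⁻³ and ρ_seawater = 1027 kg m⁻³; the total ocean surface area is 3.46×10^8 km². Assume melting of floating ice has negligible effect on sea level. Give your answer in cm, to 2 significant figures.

The Thurell sea-ice cover is floating and already displaces its own weight of water, so its melt adds essentially nothing to sea level.
Korith: 0.34 × 151 km³ × (902/1027) = 45.09 km³ of water.
Halis: ice volume = 487 km² × 940 m = 457.8 km³; 0.34 × 457.8 × (902/1027) = 136.7 km³ of water.
Total added water ≈ 1.818×10^11 m³ over 3.46×10^14 m² → Δh = 5.25×10^-4 m = 0.053 cm.

≈ 0.053 cm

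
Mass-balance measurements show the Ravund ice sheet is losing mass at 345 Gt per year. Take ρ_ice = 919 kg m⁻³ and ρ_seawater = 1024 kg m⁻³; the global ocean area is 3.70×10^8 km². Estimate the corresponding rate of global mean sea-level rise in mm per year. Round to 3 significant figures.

≈ 0.911 mm/yr

ρ_w = 1024 kg m⁻³. Annual water volume added = 345 Gt / ρ_w = 3.450×10^14 kg / 1024 kg m⁻³ = 3.369×10^11 m³.
Δh per year = 3.369×10^11 / 3.70×10^14 = 9.11×10^-4 m = 0.911 mm.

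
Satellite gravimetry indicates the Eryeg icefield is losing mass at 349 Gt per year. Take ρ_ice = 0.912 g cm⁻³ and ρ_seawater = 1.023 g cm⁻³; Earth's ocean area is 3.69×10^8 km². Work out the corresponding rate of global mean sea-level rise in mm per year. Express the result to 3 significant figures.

≈ 0.925 mm/yr

ρ_w = 1.023 g cm⁻³ = 1023 kg m⁻³. Annual water volume added = 349 Gt / ρ_w = 3.490×10^14 kg / 1023 kg m⁻³ = 3.412×10^11 m³.
Δh per year = 3.412×10^11 / 3.69×10^14 = 9.25×10^-4 m = 0.925 mm.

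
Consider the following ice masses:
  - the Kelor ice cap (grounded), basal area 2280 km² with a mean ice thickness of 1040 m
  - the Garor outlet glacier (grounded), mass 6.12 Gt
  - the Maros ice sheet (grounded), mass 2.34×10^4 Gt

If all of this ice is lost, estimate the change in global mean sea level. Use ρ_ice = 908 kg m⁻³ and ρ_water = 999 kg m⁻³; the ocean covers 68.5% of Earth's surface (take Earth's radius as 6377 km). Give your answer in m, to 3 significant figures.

≈ 0.0731 m

Kelor: ice volume = 2280 km² × 1040 m = 2371 km³; 2371 × (908/999) = 2155 km³ of water.
Garor: 6.12 Gt = 6.120×10^12 kg; dividing by ρ_w = 999 kg m⁻³ gives 6.126×10^9 m³ of water.
Maros: 2.34×10^4 Gt = 2.340×10^16 kg; dividing by ρ_w = 999 kg m⁻³ gives 2.342×10^13 m³ of water.
Total added water ≈ 2.558×10^13 m³ over 3.50×10^14 m² → Δh = 0.0731 m.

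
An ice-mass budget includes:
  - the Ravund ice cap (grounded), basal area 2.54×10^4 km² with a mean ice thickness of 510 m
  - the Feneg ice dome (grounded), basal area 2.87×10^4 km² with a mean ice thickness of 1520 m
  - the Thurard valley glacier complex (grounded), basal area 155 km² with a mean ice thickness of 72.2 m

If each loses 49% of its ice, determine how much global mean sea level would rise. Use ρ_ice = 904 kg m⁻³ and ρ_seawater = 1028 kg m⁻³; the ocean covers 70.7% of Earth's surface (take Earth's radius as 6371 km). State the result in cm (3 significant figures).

≈ 6.76 cm

Ravund: ice volume = 2.54×10^4 km² × 510 m = 1.295×10^4 km³; 0.49 × 1.295×10^4 × (904/1028) = 5582 km³ of water.
Feneg: ice volume = 2.87×10^4 km² × 1520 m = 4.362×10^4 km³; 0.49 × 4.362×10^4 × (904/1028) = 1.880×10^4 km³ of water.
Thurard: ice volume = 155 km² × 72.2 m = 11.19 km³; 0.49 × 11.19 × (904/1028) = 4.822 km³ of water.
Total added water ≈ 2.438×10^13 m³ over 3.61×10^14 m² → Δh = 0.0676 m = 6.76 cm.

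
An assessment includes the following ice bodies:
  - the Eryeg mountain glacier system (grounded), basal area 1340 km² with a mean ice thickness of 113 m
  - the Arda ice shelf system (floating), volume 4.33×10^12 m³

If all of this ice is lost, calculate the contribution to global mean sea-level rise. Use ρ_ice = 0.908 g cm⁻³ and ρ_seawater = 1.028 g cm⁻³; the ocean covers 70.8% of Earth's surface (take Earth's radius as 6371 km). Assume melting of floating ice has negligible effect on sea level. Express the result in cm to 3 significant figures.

≈ 0.0370 cm

Eryeg: ice volume = 1340 km² × 113 m = 151.4 km³; 151.4 × (908/1028) = 133.7 km³ of water.
The Arda ice shelf system is floating and already displaces its own weight of water, so its melt adds essentially nothing to sea level.
Total added water ≈ 1.337×10^11 m³ over 3.61×10^14 m² → Δh = 3.70×10^-4 m = 0.0370 cm.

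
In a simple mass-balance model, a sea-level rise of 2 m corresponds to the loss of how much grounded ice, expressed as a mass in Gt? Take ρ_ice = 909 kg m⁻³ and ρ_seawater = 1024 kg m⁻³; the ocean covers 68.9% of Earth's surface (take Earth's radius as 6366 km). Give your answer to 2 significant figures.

≈ 7.2×10^5 Gt

Required water volume = Δh × A = 2 m × 3.51×10^14 m² = 7.018×10^14 m³.
ρ_w = 1024 kg m⁻³, so the mass of water = 7.018×10^14 m³ × 1024 kg m⁻³ = 7.186×10^17 kg = 7.2×10^5 Gt (and the same mass of ice, by conservation).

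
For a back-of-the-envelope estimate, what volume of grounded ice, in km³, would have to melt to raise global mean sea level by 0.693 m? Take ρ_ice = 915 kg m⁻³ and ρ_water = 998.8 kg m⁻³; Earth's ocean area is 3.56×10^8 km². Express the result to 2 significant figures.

≈ 2.7×10^5 km³

Required water volume = Δh × A = 0.693 m × 3.56×10^14 m² = 2.467×10^14 m³ = 2.467×10^5 km³.
Ice volume = water volume × ρ_w/ρ_ice = 2.467×10^5 × 998.8/915 = 2.7×10^5 km³.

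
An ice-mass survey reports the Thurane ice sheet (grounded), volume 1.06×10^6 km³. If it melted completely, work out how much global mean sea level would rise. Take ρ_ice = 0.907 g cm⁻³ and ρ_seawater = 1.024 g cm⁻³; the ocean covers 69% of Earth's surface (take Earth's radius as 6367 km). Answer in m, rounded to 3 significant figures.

≈ 2.67 m

Thurane: 1.06×10^6 km³ × (907/1024) = 9.389×10^5 km³ of water.
Spread over 3.52×10^14 m² of ocean, Δh = 9.389×10^14 / 3.52×10^14 = 2.67 m.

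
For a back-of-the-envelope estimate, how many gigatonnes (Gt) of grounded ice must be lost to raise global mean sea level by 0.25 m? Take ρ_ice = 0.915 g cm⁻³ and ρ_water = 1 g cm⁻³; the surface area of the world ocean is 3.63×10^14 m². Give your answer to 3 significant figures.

≈ 9.08×10^4 Gt

Required water volume = Δh × A = 0.25 m × 3.63×10^14 m² = 9.075×10^13 m³.
ρ_w = 1 g cm⁻³ = 1000 kg m⁻³, so the mass of water = 9.075×10^13 m³ × 1000 kg m⁻³ = 9.075×10^16 kg = 9.08×10^4 Gt (and the same mass of ice, by conservation).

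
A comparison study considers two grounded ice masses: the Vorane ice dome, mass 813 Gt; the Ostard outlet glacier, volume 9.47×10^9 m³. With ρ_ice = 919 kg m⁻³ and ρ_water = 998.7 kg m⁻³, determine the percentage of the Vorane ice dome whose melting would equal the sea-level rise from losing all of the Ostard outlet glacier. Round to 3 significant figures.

Equal sea-level rise means equal mass of meltwater, i.e. equal mass of ice lost.
Ice mass of Ostard: 8.703×10^12 kg; ice mass of Vorane: 8.130×10^14 kg.
Fraction required = 8.703×10^12 / 8.130×10^14 = 0.0107 → 1.07 %.

≈ 1.07 %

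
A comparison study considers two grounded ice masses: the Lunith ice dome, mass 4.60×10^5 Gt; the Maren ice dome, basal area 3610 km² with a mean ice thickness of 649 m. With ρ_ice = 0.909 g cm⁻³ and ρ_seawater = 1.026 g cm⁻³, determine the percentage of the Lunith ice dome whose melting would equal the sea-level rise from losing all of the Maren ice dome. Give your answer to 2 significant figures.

Equal sea-level rise means equal mass of meltwater, i.e. equal mass of ice lost.
Ice mass of Maren: 2.130×10^15 kg; ice mass of Lunith: 4.600×10^17 kg.
Fraction required = 2.130×10^15 / 4.600×10^17 = 4.63×10^-3 → 0.46 %.

≈ 0.46 %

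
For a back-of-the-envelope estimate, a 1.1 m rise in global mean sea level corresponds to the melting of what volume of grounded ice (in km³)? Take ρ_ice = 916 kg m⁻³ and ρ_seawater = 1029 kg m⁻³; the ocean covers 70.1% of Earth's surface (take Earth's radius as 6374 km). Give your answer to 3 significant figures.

Required water volume = Δh × A = 1.1 m × 3.58×10^14 m² = 3.937×10^14 m³ = 3.937×10^5 km³.
Ice volume = water volume × ρ_w/ρ_ice = 3.937×10^5 × 1029/916 = 4.42×10^5 km³.

≈ 4.42×10^5 km³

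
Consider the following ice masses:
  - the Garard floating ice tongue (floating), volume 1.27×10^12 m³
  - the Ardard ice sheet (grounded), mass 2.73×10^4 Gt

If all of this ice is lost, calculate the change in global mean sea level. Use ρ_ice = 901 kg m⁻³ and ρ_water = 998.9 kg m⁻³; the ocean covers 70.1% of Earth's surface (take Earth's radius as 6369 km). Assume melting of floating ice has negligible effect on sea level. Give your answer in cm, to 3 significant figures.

The Garard floating ice tongue is floating and already displaces its own weight of water, so its melt adds essentially nothing to sea level.
Ardard: 2.73×10^4 Gt = 2.730×10^16 kg; dividing by ρ_w = 998.9 kg m⁻³ gives 2.733×10^13 m³ of water.
Total added water ≈ 2.733×10^13 m³ over 3.57×10^14 m² → Δh = 0.0765 m = 7.65 cm.

≈ 7.65 cm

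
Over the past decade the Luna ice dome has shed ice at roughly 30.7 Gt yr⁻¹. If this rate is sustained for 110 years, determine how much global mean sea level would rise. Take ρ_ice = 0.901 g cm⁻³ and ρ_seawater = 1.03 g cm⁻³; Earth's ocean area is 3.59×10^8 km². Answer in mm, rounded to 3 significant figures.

≈ 9.13 mm

Total mass lost = 30.7 Gt/yr × 110 yr = 3377 Gt = 3.377×10^15 kg.
ρ_w = 1.03 g cm⁻³ = 1030 kg m⁻³, so water volume = 3.377×10^15 / 1030 = 3.279×10^12 m³.
Δh = 3.279×10^12 / 3.59×10^14 = 9.13×10^-3 m = 9.13 mm.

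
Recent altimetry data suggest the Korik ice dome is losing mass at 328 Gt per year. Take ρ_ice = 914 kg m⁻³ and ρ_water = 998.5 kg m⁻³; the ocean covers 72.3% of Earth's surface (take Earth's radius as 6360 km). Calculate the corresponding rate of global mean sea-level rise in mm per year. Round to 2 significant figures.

ρ_w = 998.5 kg m⁻³. Annual water volume added = 328 Gt / ρ_w = 3.280×10^14 kg / 998.5 kg m⁻³ = 3.285×10^11 m³.
Δh per year = 3.285×10^11 / 3.68×10^14 = 8.94×10^-4 m = 0.89 mm.

≈ 0.89 mm/yr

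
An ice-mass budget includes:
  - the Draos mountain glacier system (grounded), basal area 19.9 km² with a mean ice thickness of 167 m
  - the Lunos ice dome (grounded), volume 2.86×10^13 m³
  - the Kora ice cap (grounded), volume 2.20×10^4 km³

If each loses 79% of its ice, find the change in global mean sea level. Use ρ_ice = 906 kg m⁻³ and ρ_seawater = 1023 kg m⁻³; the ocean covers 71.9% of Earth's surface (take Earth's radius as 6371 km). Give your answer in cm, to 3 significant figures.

≈ 9.65 cm

Draos: ice volume = 19.9 km² × 167 m = 3.323 km³; 0.79 × 3.323 × (906/1023) = 2.325 km³ of water.
Lunos: 0.79 × 2.86×10^13 m³ × (906/1023) = 2.001×10^13 m³ of water.
Kora: 0.79 × 2.20×10^4 km³ × (906/1023) = 1.539×10^4 km³ of water.
Total added water ≈ 3.540×10^13 m³ over 3.67×10^14 m² → Δh = 0.0965 m = 9.65 cm.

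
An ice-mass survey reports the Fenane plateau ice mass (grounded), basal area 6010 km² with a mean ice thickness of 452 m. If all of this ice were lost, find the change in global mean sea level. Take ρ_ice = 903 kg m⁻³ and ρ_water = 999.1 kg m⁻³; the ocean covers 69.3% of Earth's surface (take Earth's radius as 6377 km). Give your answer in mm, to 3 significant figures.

≈ 6.93 mm

Fenane: ice volume = 6010 km² × 452 m = 2717 km³; 2717 × (903/999.1) = 2455 km³ of water.
Spread over 3.54×10^14 m² of ocean, Δh = 2.455×10^12 / 3.54×10^14 = 6.93×10^-3 m = 6.93 mm.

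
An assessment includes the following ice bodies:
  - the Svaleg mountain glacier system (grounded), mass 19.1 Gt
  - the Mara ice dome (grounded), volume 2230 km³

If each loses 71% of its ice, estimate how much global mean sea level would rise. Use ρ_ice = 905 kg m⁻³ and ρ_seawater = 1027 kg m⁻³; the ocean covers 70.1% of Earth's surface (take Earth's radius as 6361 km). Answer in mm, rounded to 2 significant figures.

Svaleg: 0.71 × 19.1 Gt = 1.356×10^13 kg; dividing by ρ_w = 1027 kg m⁻³ gives 1.320×10^10 m³ of water.
Mara: 0.71 × 2230 km³ × (905/1027) = 1395 km³ of water.
Total added water ≈ 1.408×10^12 m³ over 3.56×10^14 m² → Δh = 3.95×10^-3 m = 4.0 mm.

≈ 4.0 mm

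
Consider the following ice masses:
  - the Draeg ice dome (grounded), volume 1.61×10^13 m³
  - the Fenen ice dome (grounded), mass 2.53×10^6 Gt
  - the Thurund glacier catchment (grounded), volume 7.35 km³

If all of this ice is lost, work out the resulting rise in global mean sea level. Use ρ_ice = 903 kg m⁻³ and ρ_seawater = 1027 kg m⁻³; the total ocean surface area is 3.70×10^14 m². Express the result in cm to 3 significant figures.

≈ 670 cm

Draeg: 1.61×10^13 m³ × (903/1027) = 1.416×10^13 m³ of water.
Fenen: 2.53×10^6 Gt = 2.530×10^18 kg; dividing by ρ_w = 1027 kg m⁻³ gives 2.463×10^15 m³ of water.
Thurund: 7.35 km³ × (903/1027) = 6.463 km³ of water.
Total added water ≈ 2.478×10^15 m³ over 3.70×10^14 m² → Δh = 6.70 m = 670 cm.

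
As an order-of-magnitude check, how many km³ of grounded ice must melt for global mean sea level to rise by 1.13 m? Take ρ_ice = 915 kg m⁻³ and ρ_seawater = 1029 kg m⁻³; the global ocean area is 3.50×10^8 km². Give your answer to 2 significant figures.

Required water volume = Δh × A = 1.13 m × 3.50×10^14 m² = 3.955×10^14 m³ = 3.955×10^5 km³.
Ice volume = water volume × ρ_w/ρ_ice = 3.955×10^5 × 1029/915 = 4.4×10^5 km³.

≈ 4.4×10^5 km³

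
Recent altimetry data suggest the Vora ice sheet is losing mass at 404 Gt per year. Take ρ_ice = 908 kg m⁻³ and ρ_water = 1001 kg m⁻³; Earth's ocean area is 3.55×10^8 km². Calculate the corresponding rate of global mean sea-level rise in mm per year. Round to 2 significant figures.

ρ_w = 1001 kg m⁻³. Annual water volume added = 404 Gt / ρ_w = 4.040×10^14 kg / 1001 kg m⁻³ = 4.036×10^11 m³.
Δh per year = 4.036×10^11 / 3.55×10^14 = 1.14×10^-3 m = 1.1 mm.

≈ 1.1 mm/yr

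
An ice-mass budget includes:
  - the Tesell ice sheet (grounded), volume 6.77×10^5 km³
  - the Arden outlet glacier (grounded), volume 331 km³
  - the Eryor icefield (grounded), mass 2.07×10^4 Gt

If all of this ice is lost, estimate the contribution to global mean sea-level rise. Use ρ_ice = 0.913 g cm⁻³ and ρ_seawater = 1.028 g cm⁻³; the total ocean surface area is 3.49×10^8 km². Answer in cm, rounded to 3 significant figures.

Tesell: 6.77×10^5 km³ × (913/1028) = 6.013×10^5 km³ of water.
Arden: 331 km³ × (913/1028) = 294.0 km³ of water.
Eryor: 2.07×10^4 Gt = 2.070×10^16 kg; dividing by ρ_w = 1.028 g cm⁻³ = 1028 kg m⁻³ gives 2.014×10^13 m³ of water.
Total added water ≈ 6.217×10^14 m³ over 3.49×10^14 m² → Δh = 1.78 m = 178 cm.

≈ 178 cm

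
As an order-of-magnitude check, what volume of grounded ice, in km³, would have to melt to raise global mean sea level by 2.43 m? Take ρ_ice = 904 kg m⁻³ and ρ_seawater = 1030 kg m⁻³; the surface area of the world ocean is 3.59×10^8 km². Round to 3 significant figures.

≈ 9.94×10^5 km³

Required water volume = Δh × A = 2.43 m × 3.59×10^14 m² = 8.724×10^14 m³ = 8.724×10^5 km³.
Ice volume = water volume × ρ_w/ρ_ice = 8.724×10^5 × 1030/904 = 9.94×10^5 km³.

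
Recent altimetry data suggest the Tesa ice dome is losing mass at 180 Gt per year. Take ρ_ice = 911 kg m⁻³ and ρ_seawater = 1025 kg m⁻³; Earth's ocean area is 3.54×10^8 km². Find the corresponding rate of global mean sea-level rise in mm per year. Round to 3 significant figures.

≈ 0.496 mm/yr

ρ_w = 1025 kg m⁻³. Annual water volume added = 180 Gt / ρ_w = 1.800×10^14 kg / 1025 kg m⁻³ = 1.756×10^11 m³.
Δh per year = 1.756×10^11 / 3.54×10^14 = 4.96×10^-4 m = 0.496 mm.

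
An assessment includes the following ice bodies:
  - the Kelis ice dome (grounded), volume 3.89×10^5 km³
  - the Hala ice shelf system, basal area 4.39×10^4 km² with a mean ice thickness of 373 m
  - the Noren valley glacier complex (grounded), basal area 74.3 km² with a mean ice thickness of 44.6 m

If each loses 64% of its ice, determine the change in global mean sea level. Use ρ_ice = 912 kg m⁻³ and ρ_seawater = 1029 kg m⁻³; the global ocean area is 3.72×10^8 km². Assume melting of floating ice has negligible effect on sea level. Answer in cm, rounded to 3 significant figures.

Kelis: 0.64 × 3.89×10^5 km³ × (912/1029) = 2.207×10^5 km³ of water.
The Hala ice shelf system is floating and already displaces its own weight of water, so its melt adds essentially nothing to sea level.
Noren: ice volume = 74.3 km² × 44.6 m = 3.314 km³; 0.64 × 3.314 × (912/1029) = 1.880 km³ of water.
Total added water ≈ 2.207×10^14 m³ over 3.72×10^14 m² → Δh = 0.593 m = 59.3 cm.

≈ 59.3 cm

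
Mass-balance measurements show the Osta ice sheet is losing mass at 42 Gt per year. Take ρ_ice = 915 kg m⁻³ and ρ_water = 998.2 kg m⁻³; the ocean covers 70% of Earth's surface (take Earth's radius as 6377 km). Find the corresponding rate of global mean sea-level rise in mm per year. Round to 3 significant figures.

≈ 0.118 mm/yr

ρ_w = 998.2 kg m⁻³. Annual water volume added = 42 Gt / ρ_w = 4.200×10^13 kg / 998.2 kg m⁻³ = 4.208×10^10 m³.
Δh per year = 4.208×10^10 / 3.58×10^14 = 1.18×10^-4 m = 0.118 mm.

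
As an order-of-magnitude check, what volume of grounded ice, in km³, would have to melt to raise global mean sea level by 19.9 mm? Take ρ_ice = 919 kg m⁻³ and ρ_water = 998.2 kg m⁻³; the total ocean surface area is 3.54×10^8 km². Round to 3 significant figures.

≈ 7650 km³

Required water volume = Δh × A = 0.0199 m × 3.54×10^14 m² = 7.045×10^12 m³ = 7045 km³.
Ice volume = water volume × ρ_w/ρ_ice = 7045 × 998.2/919 = 7650 km³.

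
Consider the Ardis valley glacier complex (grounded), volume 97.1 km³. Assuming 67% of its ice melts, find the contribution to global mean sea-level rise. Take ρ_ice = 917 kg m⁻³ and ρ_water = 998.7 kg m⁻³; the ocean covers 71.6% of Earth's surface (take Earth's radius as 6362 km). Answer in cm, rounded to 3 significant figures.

≈ 0.0164 cm

Ardis: 0.67 × 97.1 km³ × (917/998.7) = 59.73 km³ of water.
Spread over 3.64×10^14 m² of ocean, Δh = 5.973×10^10 / 3.64×10^14 = 1.64×10^-4 m = 0.0164 cm.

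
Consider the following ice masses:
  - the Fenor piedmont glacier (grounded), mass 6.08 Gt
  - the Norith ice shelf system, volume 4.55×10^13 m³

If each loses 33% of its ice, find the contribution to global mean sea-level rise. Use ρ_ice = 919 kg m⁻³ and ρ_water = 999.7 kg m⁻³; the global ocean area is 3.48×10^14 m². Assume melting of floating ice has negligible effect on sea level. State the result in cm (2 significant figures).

Fenor: 0.33 × 6.08 Gt = 2.006×10^12 kg; dividing by ρ_w = 999.7 kg m⁻³ gives 2.007×10^9 m³ of water.
The Norith ice shelf system is floating and already displaces its own weight of water, so its melt adds essentially nothing to sea level.
Total added water ≈ 2.007×10^9 m³ over 3.48×10^14 m² → Δh = 5.77×10^-6 m = 5.8×10^-4 cm.

≈ 5.8×10^-4 cm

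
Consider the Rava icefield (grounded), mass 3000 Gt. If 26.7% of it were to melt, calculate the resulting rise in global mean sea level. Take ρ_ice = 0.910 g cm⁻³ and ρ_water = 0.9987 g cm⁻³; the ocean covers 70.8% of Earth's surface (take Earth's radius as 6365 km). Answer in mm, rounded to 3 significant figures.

Rava: 0.267 × 3000 Gt = 8.010×10^14 kg; dividing by ρ_w = 0.9987 g cm⁻³ = 998.7 kg m⁻³ gives 8.020×10^11 m³ of water.
Spread over 3.60×10^14 m² of ocean, Δh = 8.020×10^11 / 3.60×10^14 = 2.23×10^-3 m = 2.23 mm.

≈ 2.23 mm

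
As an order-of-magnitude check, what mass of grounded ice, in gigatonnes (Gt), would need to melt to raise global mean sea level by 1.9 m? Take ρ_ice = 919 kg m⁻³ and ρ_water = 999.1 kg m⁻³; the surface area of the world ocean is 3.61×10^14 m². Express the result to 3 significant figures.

≈ 6.85×10^5 Gt

Required water volume = Δh × A = 1.9 m × 3.61×10^14 m² = 6.859×10^14 m³.
ρ_w = 999.1 kg m⁻³, so the mass of water = 6.859×10^14 m³ × 999.1 kg m⁻³ = 6.853×10^17 kg = 6.85×10^5 Gt (and the same mass of ice, by conservation).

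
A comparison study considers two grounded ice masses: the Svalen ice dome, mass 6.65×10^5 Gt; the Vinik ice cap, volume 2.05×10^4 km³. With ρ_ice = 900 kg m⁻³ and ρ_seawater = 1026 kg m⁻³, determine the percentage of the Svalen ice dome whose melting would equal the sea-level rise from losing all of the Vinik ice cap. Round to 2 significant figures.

Equal sea-level rise means equal mass of meltwater, i.e. equal mass of ice lost.
Ice mass of Vinik: 1.845×10^16 kg; ice mass of Svalen: 6.650×10^17 kg.
Fraction required = 1.845×10^16 / 6.650×10^17 = 0.0277 → 2.8 %.

≈ 2.8 %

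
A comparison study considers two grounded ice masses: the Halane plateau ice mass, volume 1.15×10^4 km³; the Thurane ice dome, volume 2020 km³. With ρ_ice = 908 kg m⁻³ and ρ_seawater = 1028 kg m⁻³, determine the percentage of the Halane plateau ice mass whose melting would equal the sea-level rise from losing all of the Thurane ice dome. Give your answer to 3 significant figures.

Equal sea-level rise means equal mass of meltwater, i.e. equal mass of ice lost.
Ice mass of Thurane: 1.834×10^15 kg; ice mass of Halane: 1.044×10^16 kg.
Fraction required = 1.834×10^15 / 1.044×10^16 = 0.176 → 17.6 %.

≈ 17.6 %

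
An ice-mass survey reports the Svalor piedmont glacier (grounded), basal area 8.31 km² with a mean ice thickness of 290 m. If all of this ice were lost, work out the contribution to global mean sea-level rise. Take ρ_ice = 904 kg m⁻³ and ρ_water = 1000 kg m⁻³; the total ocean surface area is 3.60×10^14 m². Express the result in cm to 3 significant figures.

≈ 6.05×10^-4 cm

Svalor: ice volume = 8.31 km² × 290 m = 2.410 km³; 2.410 × (904/1000) = 2.179 km³ of water.
Spread over 3.60×10^14 m² of ocean, Δh = 2.179×10^9 / 3.60×10^14 = 6.05×10^-6 m = 6.05×10^-4 cm.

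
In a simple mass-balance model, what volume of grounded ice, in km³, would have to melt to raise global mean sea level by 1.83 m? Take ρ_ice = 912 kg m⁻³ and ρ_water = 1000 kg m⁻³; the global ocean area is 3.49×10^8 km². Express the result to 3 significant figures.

≈ 7.00×10^5 km³

Required water volume = Δh × A = 1.83 m × 3.49×10^14 m² = 6.387×10^14 m³ = 6.387×10^5 km³.
Ice volume = water volume × ρ_w/ρ_ice = 6.387×10^5 × 1000/912 = 7.00×10^5 km³.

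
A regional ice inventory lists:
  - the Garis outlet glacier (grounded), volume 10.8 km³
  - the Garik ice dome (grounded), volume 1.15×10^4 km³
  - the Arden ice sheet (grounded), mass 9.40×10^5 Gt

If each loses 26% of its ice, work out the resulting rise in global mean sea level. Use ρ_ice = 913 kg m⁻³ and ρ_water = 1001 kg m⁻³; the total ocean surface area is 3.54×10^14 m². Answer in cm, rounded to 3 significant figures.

≈ 69.7 cm

Garis: 0.26 × 10.8 km³ × (913/1001) = 2.561 km³ of water.
Garik: 0.26 × 1.15×10^4 km³ × (913/1001) = 2727 km³ of water.
Arden: 0.26 × 9.40×10^5 Gt = 2.444×10^17 kg; dividing by ρ_w = 1001 kg m⁻³ gives 2.442×10^14 m³ of water.
Total added water ≈ 2.469×10^14 m³ over 3.54×10^14 m² → Δh = 0.697 m = 69.7 cm.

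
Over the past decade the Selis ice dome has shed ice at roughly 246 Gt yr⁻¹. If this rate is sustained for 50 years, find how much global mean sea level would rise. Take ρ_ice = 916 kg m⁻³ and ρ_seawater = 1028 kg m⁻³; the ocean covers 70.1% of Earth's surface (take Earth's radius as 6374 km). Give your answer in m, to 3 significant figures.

≈ 0.0334 m

Total mass lost = 246 Gt/yr × 50 yr = 1.230×10^4 Gt = 1.230×10^16 kg.
ρ_w = 1028 kg m⁻³, so water volume = 1.230×10^16 / 1028 = 1.196×10^13 m³.
Δh = 1.196×10^13 / 3.58×10^14 = 0.0334 m.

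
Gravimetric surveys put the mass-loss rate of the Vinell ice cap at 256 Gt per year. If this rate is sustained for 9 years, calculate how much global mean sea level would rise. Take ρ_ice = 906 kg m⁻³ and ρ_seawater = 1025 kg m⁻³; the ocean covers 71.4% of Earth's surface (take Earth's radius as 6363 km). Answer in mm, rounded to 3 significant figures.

Total mass lost = 256 Gt/yr × 9 yr = 2304 Gt = 2.304×10^15 kg.
ρ_w = 1025 kg m⁻³, so water volume = 2.304×10^15 / 1025 = 2.248×10^12 m³.
Δh = 2.248×10^12 / 3.63×10^14 = 6.19×10^-3 m = 6.19 mm.

≈ 6.19 mm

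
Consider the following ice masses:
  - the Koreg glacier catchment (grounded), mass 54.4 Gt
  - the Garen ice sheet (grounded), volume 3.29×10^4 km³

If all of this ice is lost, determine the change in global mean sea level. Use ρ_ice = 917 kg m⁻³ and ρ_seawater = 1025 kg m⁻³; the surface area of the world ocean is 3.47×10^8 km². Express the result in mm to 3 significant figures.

Koreg: 54.4 Gt = 5.440×10^13 kg; dividing by ρ_w = 1025 kg m⁻³ gives 5.307×10^10 m³ of water.
Garen: 3.29×10^4 km³ × (917/1025) = 2.943×10^4 km³ of water.
Total added water ≈ 2.949×10^13 m³ over 3.47×10^14 m² → Δh = 0.0850 m = 85.0 mm.

≈ 85.0 mm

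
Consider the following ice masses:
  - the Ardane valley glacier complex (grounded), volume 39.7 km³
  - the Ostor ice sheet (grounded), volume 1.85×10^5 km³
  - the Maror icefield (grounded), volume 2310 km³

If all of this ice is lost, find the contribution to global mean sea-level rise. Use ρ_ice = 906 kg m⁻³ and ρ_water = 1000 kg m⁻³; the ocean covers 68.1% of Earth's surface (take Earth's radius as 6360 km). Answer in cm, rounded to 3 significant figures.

Ardane: 39.7 km³ × (906/1000) = 35.97 km³ of water.
Ostor: 1.85×10^5 km³ × (906/1000) = 1.676×10^5 km³ of water.
Maror: 2310 km³ × (906/1000) = 2093 km³ of water.
Total added water ≈ 1.697×10^14 m³ over 3.46×10^14 m² → Δh = 0.490 m = 49.0 cm.

≈ 49.0 cm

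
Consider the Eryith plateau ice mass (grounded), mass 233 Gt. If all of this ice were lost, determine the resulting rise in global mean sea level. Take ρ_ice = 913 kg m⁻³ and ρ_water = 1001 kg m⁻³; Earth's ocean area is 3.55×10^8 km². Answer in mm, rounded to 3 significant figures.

≈ 0.656 mm

Eryith: 233 Gt = 2.330×10^14 kg; dividing by ρ_w = 1001 kg m⁻³ gives 2.328×10^11 m³ of water.
Spread over 3.55×10^14 m² of ocean, Δh = 2.328×10^11 / 3.55×10^14 = 6.56×10^-4 m = 0.656 mm.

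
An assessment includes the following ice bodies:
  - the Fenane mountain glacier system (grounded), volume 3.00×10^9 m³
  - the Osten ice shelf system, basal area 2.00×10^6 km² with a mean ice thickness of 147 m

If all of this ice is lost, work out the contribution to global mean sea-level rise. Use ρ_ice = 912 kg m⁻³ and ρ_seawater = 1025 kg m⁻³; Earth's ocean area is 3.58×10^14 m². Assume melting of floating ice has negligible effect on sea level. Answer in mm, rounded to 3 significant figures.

Fenane: 3.00×10^9 m³ × (912/1025) = 2.669×10^9 m³ of water.
The Osten ice shelf system is floating and already displaces its own weight of water, so its melt adds essentially nothing to sea level.
Total added water ≈ 2.669×10^9 m³ over 3.58×10^14 m² → Δh = 7.46×10^-6 m = 7.46×10^-3 mm.

≈ 7.46×10^-3 mm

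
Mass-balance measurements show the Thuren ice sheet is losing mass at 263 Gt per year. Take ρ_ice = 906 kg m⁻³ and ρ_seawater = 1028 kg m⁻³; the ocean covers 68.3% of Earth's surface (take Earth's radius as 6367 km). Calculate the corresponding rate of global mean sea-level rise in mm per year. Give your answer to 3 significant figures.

ρ_w = 1028 kg m⁻³. Annual water volume added = 263 Gt / ρ_w = 2.630×10^14 kg / 1028 kg m⁻³ = 2.558×10^11 m³.
Δh per year = 2.558×10^11 / 3.48×10^14 = 7.35×10^-4 m = 0.735 mm.

≈ 0.735 mm/yr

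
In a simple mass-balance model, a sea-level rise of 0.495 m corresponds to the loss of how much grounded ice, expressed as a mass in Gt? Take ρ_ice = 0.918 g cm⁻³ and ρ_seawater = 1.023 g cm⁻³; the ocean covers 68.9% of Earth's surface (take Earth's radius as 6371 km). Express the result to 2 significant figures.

≈ 1.8×10^5 Gt

Required water volume = Δh × A = 0.495 m × 3.51×10^14 m² = 1.740×10^14 m³.
ρ_w = 1.023 g cm⁻³ = 1023 kg m⁻³, so the mass of water = 1.740×10^14 m³ × 1023 kg m⁻³ = 1.780×10^17 kg = 1.8×10^5 Gt (and the same mass of ice, by conservation).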